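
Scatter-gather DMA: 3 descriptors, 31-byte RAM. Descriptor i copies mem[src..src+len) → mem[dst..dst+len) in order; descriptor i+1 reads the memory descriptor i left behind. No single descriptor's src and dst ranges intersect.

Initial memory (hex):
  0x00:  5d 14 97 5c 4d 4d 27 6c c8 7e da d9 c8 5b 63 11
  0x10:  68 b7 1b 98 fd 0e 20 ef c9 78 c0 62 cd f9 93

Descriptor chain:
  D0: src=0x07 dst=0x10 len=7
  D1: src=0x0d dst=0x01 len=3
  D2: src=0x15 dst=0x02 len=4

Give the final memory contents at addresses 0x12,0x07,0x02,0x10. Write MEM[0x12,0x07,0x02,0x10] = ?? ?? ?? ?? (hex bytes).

MEM[0x12,0x07,0x02,0x10] = 7e 6c c8 6c

#0 dst[0x10+7] := {0x6c,0xc8,0x7e,0xda,0xd9,0xc8,0x5b}
#1 dst[0x01+3] := {0x5b,0x63,0x11}
#2 dst[0x02+4] := {0xc8,0x5b,0xef,0xc9}
query mem[0x12]=0x7e, mem[0x07]=0x6c, mem[0x02]=0xc8, mem[0x10]=0x6c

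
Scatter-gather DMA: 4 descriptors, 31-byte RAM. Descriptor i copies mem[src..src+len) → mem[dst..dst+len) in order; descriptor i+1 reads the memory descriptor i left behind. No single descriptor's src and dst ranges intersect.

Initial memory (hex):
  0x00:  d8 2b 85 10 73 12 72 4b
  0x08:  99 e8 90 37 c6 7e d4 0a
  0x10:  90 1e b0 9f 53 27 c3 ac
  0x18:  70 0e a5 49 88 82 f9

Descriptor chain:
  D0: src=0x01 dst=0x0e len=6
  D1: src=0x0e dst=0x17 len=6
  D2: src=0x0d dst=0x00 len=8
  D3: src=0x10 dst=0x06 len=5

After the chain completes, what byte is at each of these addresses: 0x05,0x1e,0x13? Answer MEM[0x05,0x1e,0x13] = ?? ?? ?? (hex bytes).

MEM[0x05,0x1e,0x13] = 12 f9 72

[0] 0x01->0x0e len=6 : 2b 85 10 73 12 72
[1] 0x0e->0x17 len=6 : 2b 85 10 73 12 72
[2] 0x0d->0x00 len=8 : 7e 2b 85 10 73 12 72 53
[3] 0x10->0x06 len=5 : 10 73 12 72 53
query mem[0x05]=0x12, mem[0x1e]=0xf9, mem[0x13]=0x72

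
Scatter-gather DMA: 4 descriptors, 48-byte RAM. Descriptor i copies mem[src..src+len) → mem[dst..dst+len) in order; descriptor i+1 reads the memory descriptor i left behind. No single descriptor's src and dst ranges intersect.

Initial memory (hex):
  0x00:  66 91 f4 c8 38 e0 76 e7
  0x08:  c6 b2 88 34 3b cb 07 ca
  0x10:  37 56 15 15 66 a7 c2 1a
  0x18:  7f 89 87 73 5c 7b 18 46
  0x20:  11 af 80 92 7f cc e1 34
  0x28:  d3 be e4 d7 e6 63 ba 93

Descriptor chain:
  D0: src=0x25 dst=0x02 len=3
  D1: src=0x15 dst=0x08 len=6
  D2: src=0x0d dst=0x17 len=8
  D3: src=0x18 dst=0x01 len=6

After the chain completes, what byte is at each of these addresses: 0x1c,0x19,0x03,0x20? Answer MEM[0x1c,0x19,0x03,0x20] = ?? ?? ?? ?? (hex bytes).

MEM[0x1c,0x19,0x03,0x20] = 15 ca 37 11

D0: mem[0x02..0x04] <- [cc e1 34]
D1: mem[0x08..0x0d] <- [a7 c2 1a 7f 89 87]
D2: mem[0x17..0x1e] <- [87 07 ca 37 56 15 15 66]
D3: mem[0x01..0x06] <- [07 ca 37 56 15 15]
query mem[0x1c]=0x15, mem[0x19]=0xca, mem[0x03]=0x37, mem[0x20]=0x11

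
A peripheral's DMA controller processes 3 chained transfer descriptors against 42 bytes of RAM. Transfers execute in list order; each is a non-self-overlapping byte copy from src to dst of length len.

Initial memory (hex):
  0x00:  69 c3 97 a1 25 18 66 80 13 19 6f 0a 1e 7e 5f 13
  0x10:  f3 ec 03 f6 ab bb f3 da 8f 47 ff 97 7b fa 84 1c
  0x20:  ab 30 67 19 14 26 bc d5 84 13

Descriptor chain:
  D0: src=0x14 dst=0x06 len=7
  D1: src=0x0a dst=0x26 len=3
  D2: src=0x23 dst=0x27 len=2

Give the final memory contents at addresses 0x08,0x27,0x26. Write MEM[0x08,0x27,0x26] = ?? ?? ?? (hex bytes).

#0 dst[0x06+7] := {0xab,0xbb,0xf3,0xda,0x8f,0x47,0xff}
#1 dst[0x26+3] := {0x8f,0x47,0xff}
#2 dst[0x27+2] := {0x19,0x14}
query mem[0x08]=0xf3, mem[0x27]=0x19, mem[0x26]=0x8f

MEM[0x08,0x27,0x26] = f3 19 8f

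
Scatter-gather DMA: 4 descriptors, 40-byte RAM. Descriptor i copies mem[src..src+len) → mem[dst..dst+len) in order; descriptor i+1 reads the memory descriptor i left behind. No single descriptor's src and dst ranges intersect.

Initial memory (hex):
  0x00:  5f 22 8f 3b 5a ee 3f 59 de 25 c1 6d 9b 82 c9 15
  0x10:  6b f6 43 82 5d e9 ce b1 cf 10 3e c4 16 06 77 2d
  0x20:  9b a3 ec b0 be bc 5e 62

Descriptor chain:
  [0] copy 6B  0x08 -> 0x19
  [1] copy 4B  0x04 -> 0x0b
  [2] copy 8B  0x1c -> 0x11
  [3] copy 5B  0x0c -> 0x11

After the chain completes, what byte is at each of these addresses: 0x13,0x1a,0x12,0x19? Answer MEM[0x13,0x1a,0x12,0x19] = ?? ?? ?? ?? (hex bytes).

MEM[0x13,0x1a,0x12,0x19] = 59 25 3f de

  after D0: wrote 6B at 0x19 = de25c16d9b82
  after D1: wrote 4B at 0x0b = 5aee3f59
  after D2: wrote 8B at 0x11 = 6d9b822d9ba3ecb0
  after D3: wrote 5B at 0x11 = ee3f59156b
query mem[0x13]=0x59, mem[0x1a]=0x25, mem[0x12]=0x3f, mem[0x19]=0xde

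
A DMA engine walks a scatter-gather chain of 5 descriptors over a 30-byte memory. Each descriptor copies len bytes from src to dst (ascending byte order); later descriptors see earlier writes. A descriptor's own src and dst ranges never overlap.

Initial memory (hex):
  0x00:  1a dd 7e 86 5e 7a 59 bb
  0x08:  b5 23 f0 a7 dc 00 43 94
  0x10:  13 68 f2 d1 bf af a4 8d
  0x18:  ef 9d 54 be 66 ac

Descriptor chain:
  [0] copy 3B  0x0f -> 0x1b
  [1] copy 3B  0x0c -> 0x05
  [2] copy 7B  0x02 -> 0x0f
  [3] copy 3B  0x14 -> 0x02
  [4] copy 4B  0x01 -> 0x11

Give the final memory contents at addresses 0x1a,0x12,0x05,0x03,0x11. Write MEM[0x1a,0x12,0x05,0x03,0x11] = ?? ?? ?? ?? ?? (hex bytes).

MEM[0x1a,0x12,0x05,0x03,0x11] = 54 43 dc b5 dd

#0 dst[0x1b+3] := {0x94,0x13,0x68}
#1 dst[0x05+3] := {0xdc,0x00,0x43}
#2 dst[0x0f+7] := {0x7e,0x86,0x5e,0xdc,0x00,0x43,0xb5}
#3 dst[0x02+3] := {0x43,0xb5,0xa4}
#4 dst[0x11+4] := {0xdd,0x43,0xb5,0xa4}
query mem[0x1a]=0x54, mem[0x12]=0x43, mem[0x05]=0xdc, mem[0x03]=0xb5, mem[0x11]=0xdd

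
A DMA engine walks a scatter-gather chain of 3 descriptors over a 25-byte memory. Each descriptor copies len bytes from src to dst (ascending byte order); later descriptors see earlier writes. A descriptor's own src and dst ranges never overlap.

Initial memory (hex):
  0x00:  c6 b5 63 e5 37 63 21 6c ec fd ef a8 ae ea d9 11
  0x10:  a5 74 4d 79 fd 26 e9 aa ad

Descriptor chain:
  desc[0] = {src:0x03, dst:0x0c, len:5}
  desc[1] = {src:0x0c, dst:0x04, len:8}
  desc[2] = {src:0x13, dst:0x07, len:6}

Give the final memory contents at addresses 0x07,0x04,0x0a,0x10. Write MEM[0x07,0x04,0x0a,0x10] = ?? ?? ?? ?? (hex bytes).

MEM[0x07,0x04,0x0a,0x10] = 79 e5 e9 6c

  after D0: wrote 5B at 0x0c = e53763216c
  after D1: wrote 8B at 0x04 = e53763216c744d79
  after D2: wrote 6B at 0x07 = 79fd26e9aaad
query mem[0x07]=0x79, mem[0x04]=0xe5, mem[0x0a]=0xe9, mem[0x10]=0x6c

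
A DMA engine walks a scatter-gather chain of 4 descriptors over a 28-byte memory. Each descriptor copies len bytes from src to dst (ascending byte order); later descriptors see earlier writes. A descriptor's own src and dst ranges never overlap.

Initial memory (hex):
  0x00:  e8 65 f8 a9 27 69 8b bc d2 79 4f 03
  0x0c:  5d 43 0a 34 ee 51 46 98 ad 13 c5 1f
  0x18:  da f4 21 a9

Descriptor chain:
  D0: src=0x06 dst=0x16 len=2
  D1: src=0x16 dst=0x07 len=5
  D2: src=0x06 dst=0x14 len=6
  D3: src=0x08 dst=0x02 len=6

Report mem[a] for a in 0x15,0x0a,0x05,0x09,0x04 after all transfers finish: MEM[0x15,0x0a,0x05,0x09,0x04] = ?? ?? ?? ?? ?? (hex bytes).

MEM[0x15,0x0a,0x05,0x09,0x04] = 8b f4 21 da f4

#0 dst[0x16+2] := {0x8b,0xbc}
#1 dst[0x07+5] := {0x8b,0xbc,0xda,0xf4,0x21}
#2 dst[0x14+6] := {0x8b,0x8b,0xbc,0xda,0xf4,0x21}
#3 dst[0x02+6] := {0xbc,0xda,0xf4,0x21,0x5d,0x43}
query mem[0x15]=0x8b, mem[0x0a]=0xf4, mem[0x05]=0x21, mem[0x09]=0xda, mem[0x04]=0xf4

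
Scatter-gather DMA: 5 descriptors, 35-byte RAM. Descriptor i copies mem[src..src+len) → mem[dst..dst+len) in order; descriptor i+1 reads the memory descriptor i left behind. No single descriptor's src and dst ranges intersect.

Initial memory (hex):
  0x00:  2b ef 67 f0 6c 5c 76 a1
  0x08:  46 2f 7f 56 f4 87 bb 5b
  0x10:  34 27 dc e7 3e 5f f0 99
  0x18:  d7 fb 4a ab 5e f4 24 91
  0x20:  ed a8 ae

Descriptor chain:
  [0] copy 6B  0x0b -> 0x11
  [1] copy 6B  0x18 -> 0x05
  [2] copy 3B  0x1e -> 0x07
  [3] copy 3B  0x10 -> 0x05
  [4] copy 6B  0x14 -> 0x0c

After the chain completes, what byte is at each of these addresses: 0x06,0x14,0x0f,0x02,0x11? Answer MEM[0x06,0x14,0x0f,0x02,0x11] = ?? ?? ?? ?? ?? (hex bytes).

MEM[0x06,0x14,0x0f,0x02,0x11] = 56 bb 99 67 fb

  after D0: wrote 6B at 0x11 = 56f487bb5b34
  after D1: wrote 6B at 0x05 = d7fb4aab5ef4
  after D2: wrote 3B at 0x07 = 2491ed
  after D3: wrote 3B at 0x05 = 3456f4
  after D4: wrote 6B at 0x0c = bb5b3499d7fb
query mem[0x06]=0x56, mem[0x14]=0xbb, mem[0x0f]=0x99, mem[0x02]=0x67, mem[0x11]=0xfb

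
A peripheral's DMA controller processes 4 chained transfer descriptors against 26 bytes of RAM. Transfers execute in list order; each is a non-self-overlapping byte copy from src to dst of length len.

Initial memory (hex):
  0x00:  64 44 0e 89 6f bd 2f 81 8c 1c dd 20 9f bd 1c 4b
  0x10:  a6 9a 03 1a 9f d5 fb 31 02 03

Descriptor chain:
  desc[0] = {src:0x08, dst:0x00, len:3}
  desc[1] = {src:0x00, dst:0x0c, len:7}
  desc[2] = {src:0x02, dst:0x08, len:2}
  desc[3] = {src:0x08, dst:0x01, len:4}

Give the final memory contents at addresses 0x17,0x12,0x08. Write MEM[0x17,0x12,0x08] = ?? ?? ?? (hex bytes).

MEM[0x17,0x12,0x08] = 31 2f dd

#0 dst[0x00+3] := {0x8c,0x1c,0xdd}
#1 dst[0x0c+7] := {0x8c,0x1c,0xdd,0x89,0x6f,0xbd,0x2f}
#2 dst[0x08+2] := {0xdd,0x89}
#3 dst[0x01+4] := {0xdd,0x89,0xdd,0x20}
query mem[0x17]=0x31, mem[0x12]=0x2f, mem[0x08]=0xdd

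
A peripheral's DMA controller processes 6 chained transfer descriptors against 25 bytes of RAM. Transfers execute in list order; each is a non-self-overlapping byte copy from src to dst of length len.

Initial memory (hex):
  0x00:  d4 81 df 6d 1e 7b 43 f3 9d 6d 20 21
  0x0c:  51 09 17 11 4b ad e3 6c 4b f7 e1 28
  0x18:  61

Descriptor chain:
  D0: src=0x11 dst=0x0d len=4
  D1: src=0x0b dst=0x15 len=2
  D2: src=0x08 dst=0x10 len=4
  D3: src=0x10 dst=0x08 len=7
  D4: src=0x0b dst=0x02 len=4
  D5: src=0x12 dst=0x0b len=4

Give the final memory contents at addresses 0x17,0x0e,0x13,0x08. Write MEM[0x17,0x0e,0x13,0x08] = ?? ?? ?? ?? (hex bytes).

[0] 0x11->0x0d len=4 : ad e3 6c 4b
[1] 0x0b->0x15 len=2 : 21 51
[2] 0x08->0x10 len=4 : 9d 6d 20 21
[3] 0x10->0x08 len=7 : 9d 6d 20 21 4b 21 51
[4] 0x0b->0x02 len=4 : 21 4b 21 51
[5] 0x12->0x0b len=4 : 20 21 4b 21
query mem[0x17]=0x28, mem[0x0e]=0x21, mem[0x13]=0x21, mem[0x08]=0x9d

MEM[0x17,0x0e,0x13,0x08] = 28 21 21 9d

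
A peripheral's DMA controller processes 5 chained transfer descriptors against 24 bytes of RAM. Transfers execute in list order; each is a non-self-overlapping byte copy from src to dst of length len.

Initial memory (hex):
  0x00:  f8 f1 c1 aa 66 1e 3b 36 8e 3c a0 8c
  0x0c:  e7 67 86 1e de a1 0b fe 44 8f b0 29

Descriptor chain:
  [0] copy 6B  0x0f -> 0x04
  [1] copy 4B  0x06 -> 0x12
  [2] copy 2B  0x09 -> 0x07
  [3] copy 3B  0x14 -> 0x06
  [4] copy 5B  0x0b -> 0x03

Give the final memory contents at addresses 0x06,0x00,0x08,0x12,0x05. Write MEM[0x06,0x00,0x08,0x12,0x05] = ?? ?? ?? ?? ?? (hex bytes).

MEM[0x06,0x00,0x08,0x12,0x05] = 86 f8 b0 a1 67

#0 dst[0x04+6] := {0x1e,0xde,0xa1,0x0b,0xfe,0x44}
#1 dst[0x12+4] := {0xa1,0x0b,0xfe,0x44}
#2 dst[0x07+2] := {0x44,0xa0}
#3 dst[0x06+3] := {0xfe,0x44,0xb0}
#4 dst[0x03+5] := {0x8c,0xe7,0x67,0x86,0x1e}
query mem[0x06]=0x86, mem[0x00]=0xf8, mem[0x08]=0xb0, mem[0x12]=0xa1, mem[0x05]=0x67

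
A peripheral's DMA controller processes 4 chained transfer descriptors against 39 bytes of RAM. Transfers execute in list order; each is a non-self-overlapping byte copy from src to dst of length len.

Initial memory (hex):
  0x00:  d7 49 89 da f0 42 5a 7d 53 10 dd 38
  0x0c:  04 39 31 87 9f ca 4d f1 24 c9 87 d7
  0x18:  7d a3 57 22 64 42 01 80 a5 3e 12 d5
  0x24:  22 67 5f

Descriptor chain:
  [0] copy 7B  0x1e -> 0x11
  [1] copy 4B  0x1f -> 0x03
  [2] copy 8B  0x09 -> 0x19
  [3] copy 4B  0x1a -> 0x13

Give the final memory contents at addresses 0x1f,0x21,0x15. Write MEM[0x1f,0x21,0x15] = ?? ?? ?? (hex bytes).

[0] 0x1e->0x11 len=7 : 01 80 a5 3e 12 d5 22
[1] 0x1f->0x03 len=4 : 80 a5 3e 12
[2] 0x09->0x19 len=8 : 10 dd 38 04 39 31 87 9f
[3] 0x1a->0x13 len=4 : dd 38 04 39
query mem[0x1f]=0x87, mem[0x21]=0x3e, mem[0x15]=0x04

MEM[0x1f,0x21,0x15] = 87 3e 04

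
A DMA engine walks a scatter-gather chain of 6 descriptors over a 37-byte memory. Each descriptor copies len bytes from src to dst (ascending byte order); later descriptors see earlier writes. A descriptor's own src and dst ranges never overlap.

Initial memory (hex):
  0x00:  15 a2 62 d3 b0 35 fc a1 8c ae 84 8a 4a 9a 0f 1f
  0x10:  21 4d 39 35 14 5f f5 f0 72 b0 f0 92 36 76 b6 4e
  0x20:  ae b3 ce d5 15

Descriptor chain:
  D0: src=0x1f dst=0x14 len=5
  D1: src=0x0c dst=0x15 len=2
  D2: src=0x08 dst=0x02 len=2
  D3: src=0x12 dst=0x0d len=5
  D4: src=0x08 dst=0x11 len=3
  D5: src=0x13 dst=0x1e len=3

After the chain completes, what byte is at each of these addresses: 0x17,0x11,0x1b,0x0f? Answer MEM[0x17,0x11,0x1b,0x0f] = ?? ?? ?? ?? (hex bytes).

D0: mem[0x14..0x18] <- [4e ae b3 ce d5]
D1: mem[0x15..0x16] <- [4a 9a]
D2: mem[0x02..0x03] <- [8c ae]
D3: mem[0x0d..0x11] <- [39 35 4e 4a 9a]
D4: mem[0x11..0x13] <- [8c ae 84]
D5: mem[0x1e..0x20] <- [84 4e 4a]
query mem[0x17]=0xce, mem[0x11]=0x8c, mem[0x1b]=0x92, mem[0x0f]=0x4e

MEM[0x17,0x11,0x1b,0x0f] = ce 8c 92 4e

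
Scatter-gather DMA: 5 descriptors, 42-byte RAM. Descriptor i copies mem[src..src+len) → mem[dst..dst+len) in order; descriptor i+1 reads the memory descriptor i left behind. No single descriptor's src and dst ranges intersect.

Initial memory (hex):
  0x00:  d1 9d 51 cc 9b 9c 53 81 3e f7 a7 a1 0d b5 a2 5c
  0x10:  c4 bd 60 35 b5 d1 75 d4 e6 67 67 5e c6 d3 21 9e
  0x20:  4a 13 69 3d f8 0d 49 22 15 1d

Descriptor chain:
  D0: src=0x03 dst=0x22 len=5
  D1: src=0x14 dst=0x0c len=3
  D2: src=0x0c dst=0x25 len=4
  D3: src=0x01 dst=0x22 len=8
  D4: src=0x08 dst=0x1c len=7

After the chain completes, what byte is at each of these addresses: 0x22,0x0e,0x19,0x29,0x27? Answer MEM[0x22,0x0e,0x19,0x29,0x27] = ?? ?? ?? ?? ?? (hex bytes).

MEM[0x22,0x0e,0x19,0x29,0x27] = 75 75 67 3e 53

  after D0: wrote 5B at 0x22 = cc9b9c5381
  after D1: wrote 3B at 0x0c = b5d175
  after D2: wrote 4B at 0x25 = b5d1755c
  after D3: wrote 8B at 0x22 = 9d51cc9b9c53813e
  after D4: wrote 7B at 0x1c = 3ef7a7a1b5d175
query mem[0x22]=0x75, mem[0x0e]=0x75, mem[0x19]=0x67, mem[0x29]=0x3e, mem[0x27]=0x53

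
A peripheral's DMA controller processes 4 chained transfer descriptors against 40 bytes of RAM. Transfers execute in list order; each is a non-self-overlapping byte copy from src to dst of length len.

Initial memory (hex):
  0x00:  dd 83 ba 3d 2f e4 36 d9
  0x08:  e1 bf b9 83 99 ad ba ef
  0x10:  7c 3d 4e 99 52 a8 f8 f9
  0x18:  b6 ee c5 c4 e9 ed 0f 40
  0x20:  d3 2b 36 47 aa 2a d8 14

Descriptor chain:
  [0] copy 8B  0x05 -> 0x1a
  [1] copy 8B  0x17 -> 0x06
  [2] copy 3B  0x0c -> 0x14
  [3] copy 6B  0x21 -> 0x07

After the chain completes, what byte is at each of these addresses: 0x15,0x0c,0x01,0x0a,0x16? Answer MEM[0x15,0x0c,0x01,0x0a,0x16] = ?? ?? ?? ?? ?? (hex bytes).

MEM[0x15,0x0c,0x01,0x0a,0x16] = bf d8 83 aa ba

#0 dst[0x1a+8] := {0xe4,0x36,0xd9,0xe1,0xbf,0xb9,0x83,0x99}
#1 dst[0x06+8] := {0xf9,0xb6,0xee,0xe4,0x36,0xd9,0xe1,0xbf}
#2 dst[0x14+3] := {0xe1,0xbf,0xba}
#3 dst[0x07+6] := {0x99,0x36,0x47,0xaa,0x2a,0xd8}
query mem[0x15]=0xbf, mem[0x0c]=0xd8, mem[0x01]=0x83, mem[0x0a]=0xaa, mem[0x16]=0xba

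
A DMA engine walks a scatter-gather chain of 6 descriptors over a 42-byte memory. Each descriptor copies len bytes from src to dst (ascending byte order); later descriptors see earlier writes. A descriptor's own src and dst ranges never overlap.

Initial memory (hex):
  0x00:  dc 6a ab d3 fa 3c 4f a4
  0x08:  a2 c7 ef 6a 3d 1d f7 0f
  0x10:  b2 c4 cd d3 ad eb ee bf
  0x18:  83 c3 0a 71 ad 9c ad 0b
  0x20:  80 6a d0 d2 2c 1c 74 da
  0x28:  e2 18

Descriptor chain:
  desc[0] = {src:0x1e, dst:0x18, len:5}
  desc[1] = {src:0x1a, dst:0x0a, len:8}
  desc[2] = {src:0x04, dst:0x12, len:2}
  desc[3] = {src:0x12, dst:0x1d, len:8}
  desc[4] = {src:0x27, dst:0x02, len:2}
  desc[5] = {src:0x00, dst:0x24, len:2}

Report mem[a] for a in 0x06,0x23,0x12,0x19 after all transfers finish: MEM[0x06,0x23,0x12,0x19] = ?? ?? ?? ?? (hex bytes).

MEM[0x06,0x23,0x12,0x19] = 4f ad fa 0b

D0: mem[0x18..0x1c] <- [ad 0b 80 6a d0]
D1: mem[0x0a..0x11] <- [80 6a d0 9c ad 0b 80 6a]
D2: mem[0x12..0x13] <- [fa 3c]
D3: mem[0x1d..0x24] <- [fa 3c ad eb ee bf ad 0b]
D4: mem[0x02..0x03] <- [da e2]
D5: mem[0x24..0x25] <- [dc 6a]
query mem[0x06]=0x4f, mem[0x23]=0xad, mem[0x12]=0xfa, mem[0x19]=0x0b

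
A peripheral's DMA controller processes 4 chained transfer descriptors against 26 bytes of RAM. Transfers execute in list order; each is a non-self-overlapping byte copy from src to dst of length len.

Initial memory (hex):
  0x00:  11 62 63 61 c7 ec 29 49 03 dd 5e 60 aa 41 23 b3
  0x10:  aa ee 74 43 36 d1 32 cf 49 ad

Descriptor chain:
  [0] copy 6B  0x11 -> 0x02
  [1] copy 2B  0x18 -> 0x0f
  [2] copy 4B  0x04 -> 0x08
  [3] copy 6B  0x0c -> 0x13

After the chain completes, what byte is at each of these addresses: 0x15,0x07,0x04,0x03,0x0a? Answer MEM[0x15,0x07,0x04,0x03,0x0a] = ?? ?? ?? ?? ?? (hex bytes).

[0] 0x11->0x02 len=6 : ee 74 43 36 d1 32
[1] 0x18->0x0f len=2 : 49 ad
[2] 0x04->0x08 len=4 : 43 36 d1 32
[3] 0x0c->0x13 len=6 : aa 41 23 49 ad ee
query mem[0x15]=0x23, mem[0x07]=0x32, mem[0x04]=0x43, mem[0x03]=0x74, mem[0x0a]=0xd1

MEM[0x15,0x07,0x04,0x03,0x0a] = 23 32 43 74 d1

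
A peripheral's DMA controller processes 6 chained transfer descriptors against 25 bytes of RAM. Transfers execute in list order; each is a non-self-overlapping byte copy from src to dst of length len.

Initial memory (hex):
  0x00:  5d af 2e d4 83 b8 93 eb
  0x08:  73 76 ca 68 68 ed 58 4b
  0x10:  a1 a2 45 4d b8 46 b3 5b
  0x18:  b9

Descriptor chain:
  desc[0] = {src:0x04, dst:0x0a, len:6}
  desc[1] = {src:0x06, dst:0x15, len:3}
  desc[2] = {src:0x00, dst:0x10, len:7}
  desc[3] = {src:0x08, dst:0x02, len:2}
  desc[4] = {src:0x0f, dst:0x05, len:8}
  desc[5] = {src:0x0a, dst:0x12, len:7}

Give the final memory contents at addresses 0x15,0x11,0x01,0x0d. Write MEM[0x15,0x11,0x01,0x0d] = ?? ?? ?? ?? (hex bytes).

[0] 0x04->0x0a len=6 : 83 b8 93 eb 73 76
[1] 0x06->0x15 len=3 : 93 eb 73
[2] 0x00->0x10 len=7 : 5d af 2e d4 83 b8 93
[3] 0x08->0x02 len=2 : 73 76
[4] 0x0f->0x05 len=8 : 76 5d af 2e d4 83 b8 93
[5] 0x0a->0x12 len=7 : 83 b8 93 eb 73 76 5d
query mem[0x15]=0xeb, mem[0x11]=0xaf, mem[0x01]=0xaf, mem[0x0d]=0xeb

MEM[0x15,0x11,0x01,0x0d] = eb af af eb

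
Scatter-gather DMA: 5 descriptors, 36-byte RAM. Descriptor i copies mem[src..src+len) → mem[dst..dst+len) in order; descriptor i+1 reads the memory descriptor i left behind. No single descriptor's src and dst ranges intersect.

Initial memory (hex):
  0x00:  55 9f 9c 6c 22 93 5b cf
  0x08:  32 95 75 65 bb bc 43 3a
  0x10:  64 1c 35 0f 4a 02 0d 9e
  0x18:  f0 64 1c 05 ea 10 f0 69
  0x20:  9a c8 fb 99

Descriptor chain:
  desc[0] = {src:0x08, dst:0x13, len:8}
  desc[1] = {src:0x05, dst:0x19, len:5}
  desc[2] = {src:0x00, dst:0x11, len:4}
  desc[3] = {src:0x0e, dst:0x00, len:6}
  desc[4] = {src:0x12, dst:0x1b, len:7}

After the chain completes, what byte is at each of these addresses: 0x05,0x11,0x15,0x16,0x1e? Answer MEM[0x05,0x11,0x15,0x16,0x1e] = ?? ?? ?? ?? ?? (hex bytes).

MEM[0x05,0x11,0x15,0x16,0x1e] = 9c 55 75 65 75

[0] 0x08->0x13 len=8 : 32 95 75 65 bb bc 43 3a
[1] 0x05->0x19 len=5 : 93 5b cf 32 95
[2] 0x00->0x11 len=4 : 55 9f 9c 6c
[3] 0x0e->0x00 len=6 : 43 3a 64 55 9f 9c
[4] 0x12->0x1b len=7 : 9f 9c 6c 75 65 bb bc
query mem[0x05]=0x9c, mem[0x11]=0x55, mem[0x15]=0x75, mem[0x16]=0x65, mem[0x1e]=0x75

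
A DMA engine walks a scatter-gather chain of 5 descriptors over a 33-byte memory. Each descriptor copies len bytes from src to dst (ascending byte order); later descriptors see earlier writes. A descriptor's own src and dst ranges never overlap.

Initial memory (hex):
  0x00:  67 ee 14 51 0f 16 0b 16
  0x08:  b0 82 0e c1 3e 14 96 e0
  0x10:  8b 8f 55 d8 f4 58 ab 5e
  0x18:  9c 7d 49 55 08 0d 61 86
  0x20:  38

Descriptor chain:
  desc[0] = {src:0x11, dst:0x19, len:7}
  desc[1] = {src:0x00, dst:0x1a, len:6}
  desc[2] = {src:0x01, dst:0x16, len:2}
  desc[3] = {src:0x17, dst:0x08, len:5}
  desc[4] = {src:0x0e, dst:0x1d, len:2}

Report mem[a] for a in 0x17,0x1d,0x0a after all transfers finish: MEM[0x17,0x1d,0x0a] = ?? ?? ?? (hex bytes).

  after D0: wrote 7B at 0x19 = 8f55d8f458ab5e
  after D1: wrote 6B at 0x1a = 67ee14510f16
  after D2: wrote 2B at 0x16 = ee14
  after D3: wrote 5B at 0x08 = 149c8f67ee
  after D4: wrote 2B at 0x1d = 96e0
query mem[0x17]=0x14, mem[0x1d]=0x96, mem[0x0a]=0x8f

MEM[0x17,0x1d,0x0a] = 14 96 8f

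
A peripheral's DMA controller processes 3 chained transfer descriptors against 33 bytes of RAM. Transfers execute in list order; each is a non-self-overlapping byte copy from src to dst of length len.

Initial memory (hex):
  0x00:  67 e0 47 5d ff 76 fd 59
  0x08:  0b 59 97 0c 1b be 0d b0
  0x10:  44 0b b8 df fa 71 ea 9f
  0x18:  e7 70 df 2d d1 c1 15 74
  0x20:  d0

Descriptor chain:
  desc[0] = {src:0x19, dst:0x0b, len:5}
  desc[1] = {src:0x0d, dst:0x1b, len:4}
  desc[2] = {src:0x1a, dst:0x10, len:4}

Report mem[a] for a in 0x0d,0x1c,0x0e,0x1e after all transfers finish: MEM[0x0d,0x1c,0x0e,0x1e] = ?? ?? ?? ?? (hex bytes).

#0 dst[0x0b+5] := {0x70,0xdf,0x2d,0xd1,0xc1}
#1 dst[0x1b+4] := {0x2d,0xd1,0xc1,0x44}
#2 dst[0x10+4] := {0xdf,0x2d,0xd1,0xc1}
query mem[0x0d]=0x2d, mem[0x1c]=0xd1, mem[0x0e]=0xd1, mem[0x1e]=0x44

MEM[0x0d,0x1c,0x0e,0x1e] = 2d d1 d1 44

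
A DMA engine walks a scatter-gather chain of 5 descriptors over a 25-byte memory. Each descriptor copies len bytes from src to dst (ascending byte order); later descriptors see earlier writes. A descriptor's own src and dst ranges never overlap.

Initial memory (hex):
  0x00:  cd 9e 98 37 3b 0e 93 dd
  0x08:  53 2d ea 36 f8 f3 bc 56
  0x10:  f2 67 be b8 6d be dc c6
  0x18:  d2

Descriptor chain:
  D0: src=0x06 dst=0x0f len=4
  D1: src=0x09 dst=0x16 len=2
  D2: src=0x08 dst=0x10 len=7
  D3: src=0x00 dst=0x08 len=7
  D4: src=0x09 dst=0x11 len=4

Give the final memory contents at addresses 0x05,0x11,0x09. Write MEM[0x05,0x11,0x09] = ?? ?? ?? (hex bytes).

MEM[0x05,0x11,0x09] = 0e 9e 9e

#0 dst[0x0f+4] := {0x93,0xdd,0x53,0x2d}
#1 dst[0x16+2] := {0x2d,0xea}
#2 dst[0x10+7] := {0x53,0x2d,0xea,0x36,0xf8,0xf3,0xbc}
#3 dst[0x08+7] := {0xcd,0x9e,0x98,0x37,0x3b,0x0e,0x93}
#4 dst[0x11+4] := {0x9e,0x98,0x37,0x3b}
query mem[0x05]=0x0e, mem[0x11]=0x9e, mem[0x09]=0x9e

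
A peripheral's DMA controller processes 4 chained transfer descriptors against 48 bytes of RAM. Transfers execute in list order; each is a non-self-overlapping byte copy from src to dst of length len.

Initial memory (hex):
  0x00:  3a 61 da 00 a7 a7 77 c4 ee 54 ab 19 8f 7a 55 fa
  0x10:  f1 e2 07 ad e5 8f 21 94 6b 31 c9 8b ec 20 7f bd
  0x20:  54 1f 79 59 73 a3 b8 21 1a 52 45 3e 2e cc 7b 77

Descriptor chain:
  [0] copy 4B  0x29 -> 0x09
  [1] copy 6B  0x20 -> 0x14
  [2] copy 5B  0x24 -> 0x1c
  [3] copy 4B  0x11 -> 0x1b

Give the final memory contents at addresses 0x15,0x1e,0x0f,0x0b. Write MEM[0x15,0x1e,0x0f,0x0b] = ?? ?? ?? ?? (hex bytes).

MEM[0x15,0x1e,0x0f,0x0b] = 1f 54 fa 3e

[0] 0x29->0x09 len=4 : 52 45 3e 2e
[1] 0x20->0x14 len=6 : 54 1f 79 59 73 a3
[2] 0x24->0x1c len=5 : 73 a3 b8 21 1a
[3] 0x11->0x1b len=4 : e2 07 ad 54
query mem[0x15]=0x1f, mem[0x1e]=0x54, mem[0x0f]=0xfa, mem[0x0b]=0x3e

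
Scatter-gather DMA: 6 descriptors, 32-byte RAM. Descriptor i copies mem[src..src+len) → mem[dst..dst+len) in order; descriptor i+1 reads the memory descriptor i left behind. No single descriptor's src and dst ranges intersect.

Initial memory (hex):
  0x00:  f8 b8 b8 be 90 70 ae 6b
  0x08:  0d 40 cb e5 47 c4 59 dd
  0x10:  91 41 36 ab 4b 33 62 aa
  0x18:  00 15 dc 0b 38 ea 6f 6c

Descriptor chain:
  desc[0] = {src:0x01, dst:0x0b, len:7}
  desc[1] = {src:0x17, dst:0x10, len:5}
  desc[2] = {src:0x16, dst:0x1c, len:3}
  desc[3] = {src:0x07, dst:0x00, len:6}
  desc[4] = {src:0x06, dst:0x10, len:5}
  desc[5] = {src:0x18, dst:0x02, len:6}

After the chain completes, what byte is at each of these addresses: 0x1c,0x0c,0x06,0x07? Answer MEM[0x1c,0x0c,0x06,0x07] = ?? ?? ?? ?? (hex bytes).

#0 dst[0x0b+7] := {0xb8,0xb8,0xbe,0x90,0x70,0xae,0x6b}
#1 dst[0x10+5] := {0xaa,0x00,0x15,0xdc,0x0b}
#2 dst[0x1c+3] := {0x62,0xaa,0x00}
#3 dst[0x00+6] := {0x6b,0x0d,0x40,0xcb,0xb8,0xb8}
#4 dst[0x10+5] := {0xae,0x6b,0x0d,0x40,0xcb}
#5 dst[0x02+6] := {0x00,0x15,0xdc,0x0b,0x62,0xaa}
query mem[0x1c]=0x62, mem[0x0c]=0xb8, mem[0x06]=0x62, mem[0x07]=0xaa

MEM[0x1c,0x0c,0x06,0x07] = 62 b8 62 aa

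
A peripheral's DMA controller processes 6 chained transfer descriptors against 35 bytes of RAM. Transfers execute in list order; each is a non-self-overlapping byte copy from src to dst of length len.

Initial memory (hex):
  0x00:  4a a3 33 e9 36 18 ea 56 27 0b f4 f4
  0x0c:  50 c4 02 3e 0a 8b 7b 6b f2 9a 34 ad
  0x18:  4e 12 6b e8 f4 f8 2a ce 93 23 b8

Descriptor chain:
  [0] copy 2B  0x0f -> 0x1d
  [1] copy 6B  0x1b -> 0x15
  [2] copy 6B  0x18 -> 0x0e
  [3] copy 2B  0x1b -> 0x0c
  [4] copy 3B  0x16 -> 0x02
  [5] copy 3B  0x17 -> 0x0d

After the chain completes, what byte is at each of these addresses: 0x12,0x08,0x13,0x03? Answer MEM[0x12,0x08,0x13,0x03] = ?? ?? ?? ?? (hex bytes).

#0 dst[0x1d+2] := {0x3e,0x0a}
#1 dst[0x15+6] := {0xe8,0xf4,0x3e,0x0a,0xce,0x93}
#2 dst[0x0e+6] := {0x0a,0xce,0x93,0xe8,0xf4,0x3e}
#3 dst[0x0c+2] := {0xe8,0xf4}
#4 dst[0x02+3] := {0xf4,0x3e,0x0a}
#5 dst[0x0d+3] := {0x3e,0x0a,0xce}
query mem[0x12]=0xf4, mem[0x08]=0x27, mem[0x13]=0x3e, mem[0x03]=0x3e

MEM[0x12,0x08,0x13,0x03] = f4 27 3e 3e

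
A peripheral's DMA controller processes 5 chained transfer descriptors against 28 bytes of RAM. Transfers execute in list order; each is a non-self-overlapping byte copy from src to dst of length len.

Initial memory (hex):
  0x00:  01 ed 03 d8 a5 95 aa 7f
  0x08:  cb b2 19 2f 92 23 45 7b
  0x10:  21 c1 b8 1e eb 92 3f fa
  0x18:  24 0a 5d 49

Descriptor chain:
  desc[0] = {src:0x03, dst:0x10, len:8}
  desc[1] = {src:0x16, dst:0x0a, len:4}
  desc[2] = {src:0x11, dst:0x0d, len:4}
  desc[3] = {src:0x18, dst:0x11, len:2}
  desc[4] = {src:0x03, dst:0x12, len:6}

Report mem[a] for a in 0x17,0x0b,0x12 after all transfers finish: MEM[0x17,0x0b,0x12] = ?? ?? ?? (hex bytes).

#0 dst[0x10+8] := {0xd8,0xa5,0x95,0xaa,0x7f,0xcb,0xb2,0x19}
#1 dst[0x0a+4] := {0xb2,0x19,0x24,0x0a}
#2 dst[0x0d+4] := {0xa5,0x95,0xaa,0x7f}
#3 dst[0x11+2] := {0x24,0x0a}
#4 dst[0x12+6] := {0xd8,0xa5,0x95,0xaa,0x7f,0xcb}
query mem[0x17]=0xcb, mem[0x0b]=0x19, mem[0x12]=0xd8

MEM[0x17,0x0b,0x12] = cb 19 d8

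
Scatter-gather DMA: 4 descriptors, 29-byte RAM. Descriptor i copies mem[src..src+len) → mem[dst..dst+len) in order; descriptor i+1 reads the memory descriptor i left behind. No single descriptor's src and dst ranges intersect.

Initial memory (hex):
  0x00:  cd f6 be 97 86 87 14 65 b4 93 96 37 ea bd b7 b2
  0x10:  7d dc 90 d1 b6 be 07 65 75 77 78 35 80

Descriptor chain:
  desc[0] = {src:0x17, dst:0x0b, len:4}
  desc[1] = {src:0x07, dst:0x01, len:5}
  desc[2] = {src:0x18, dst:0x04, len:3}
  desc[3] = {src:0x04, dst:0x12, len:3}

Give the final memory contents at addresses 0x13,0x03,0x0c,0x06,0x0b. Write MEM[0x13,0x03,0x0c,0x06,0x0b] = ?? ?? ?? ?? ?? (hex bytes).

  after D0: wrote 4B at 0x0b = 65757778
  after D1: wrote 5B at 0x01 = 65b4939665
  after D2: wrote 3B at 0x04 = 757778
  after D3: wrote 3B at 0x12 = 757778
query mem[0x13]=0x77, mem[0x03]=0x93, mem[0x0c]=0x75, mem[0x06]=0x78, mem[0x0b]=0x65

MEM[0x13,0x03,0x0c,0x06,0x0b] = 77 93 75 78 65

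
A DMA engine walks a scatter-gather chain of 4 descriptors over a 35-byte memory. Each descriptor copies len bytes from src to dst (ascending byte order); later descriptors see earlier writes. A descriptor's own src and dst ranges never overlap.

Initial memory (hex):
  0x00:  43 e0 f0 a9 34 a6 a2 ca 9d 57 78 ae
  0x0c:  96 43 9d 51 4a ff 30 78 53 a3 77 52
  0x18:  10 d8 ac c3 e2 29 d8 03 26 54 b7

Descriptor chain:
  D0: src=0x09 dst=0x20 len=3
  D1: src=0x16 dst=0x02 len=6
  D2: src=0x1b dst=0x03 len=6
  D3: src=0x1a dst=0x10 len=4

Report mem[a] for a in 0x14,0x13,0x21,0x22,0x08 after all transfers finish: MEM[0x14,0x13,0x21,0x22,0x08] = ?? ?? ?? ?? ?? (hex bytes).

[0] 0x09->0x20 len=3 : 57 78 ae
[1] 0x16->0x02 len=6 : 77 52 10 d8 ac c3
[2] 0x1b->0x03 len=6 : c3 e2 29 d8 03 57
[3] 0x1a->0x10 len=4 : ac c3 e2 29
query mem[0x14]=0x53, mem[0x13]=0x29, mem[0x21]=0x78, mem[0x22]=0xae, mem[0x08]=0x57

MEM[0x14,0x13,0x21,0x22,0x08] = 53 29 78 ae 57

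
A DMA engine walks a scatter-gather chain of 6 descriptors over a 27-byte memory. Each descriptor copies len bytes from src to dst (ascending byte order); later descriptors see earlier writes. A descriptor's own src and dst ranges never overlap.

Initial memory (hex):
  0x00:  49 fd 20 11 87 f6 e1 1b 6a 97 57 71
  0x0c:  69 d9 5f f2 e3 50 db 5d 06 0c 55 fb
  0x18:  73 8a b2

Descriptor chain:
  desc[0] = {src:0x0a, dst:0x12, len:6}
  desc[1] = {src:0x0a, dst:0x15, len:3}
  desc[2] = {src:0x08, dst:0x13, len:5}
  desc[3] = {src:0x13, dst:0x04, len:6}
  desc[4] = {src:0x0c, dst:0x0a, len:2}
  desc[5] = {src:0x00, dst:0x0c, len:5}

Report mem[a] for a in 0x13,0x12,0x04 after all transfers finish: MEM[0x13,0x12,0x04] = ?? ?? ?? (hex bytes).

MEM[0x13,0x12,0x04] = 6a 57 6a

#0 dst[0x12+6] := {0x57,0x71,0x69,0xd9,0x5f,0xf2}
#1 dst[0x15+3] := {0x57,0x71,0x69}
#2 dst[0x13+5] := {0x6a,0x97,0x57,0x71,0x69}
#3 dst[0x04+6] := {0x6a,0x97,0x57,0x71,0x69,0x73}
#4 dst[0x0a+2] := {0x69,0xd9}
#5 dst[0x0c+5] := {0x49,0xfd,0x20,0x11,0x6a}
query mem[0x13]=0x6a, mem[0x12]=0x57, mem[0x04]=0x6a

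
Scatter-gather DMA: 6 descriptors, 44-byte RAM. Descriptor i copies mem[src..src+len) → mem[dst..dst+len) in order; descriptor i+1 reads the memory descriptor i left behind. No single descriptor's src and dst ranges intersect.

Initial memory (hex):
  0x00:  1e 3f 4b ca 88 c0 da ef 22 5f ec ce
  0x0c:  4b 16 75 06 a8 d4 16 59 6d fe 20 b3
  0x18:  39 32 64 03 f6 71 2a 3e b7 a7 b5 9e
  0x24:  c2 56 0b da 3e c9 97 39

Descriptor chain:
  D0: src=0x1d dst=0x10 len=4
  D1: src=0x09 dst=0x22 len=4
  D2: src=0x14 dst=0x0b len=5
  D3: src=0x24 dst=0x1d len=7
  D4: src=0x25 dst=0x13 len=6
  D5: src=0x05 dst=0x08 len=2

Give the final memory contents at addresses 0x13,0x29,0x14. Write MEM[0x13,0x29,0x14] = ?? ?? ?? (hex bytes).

[0] 0x1d->0x10 len=4 : 71 2a 3e b7
[1] 0x09->0x22 len=4 : 5f ec ce 4b
[2] 0x14->0x0b len=5 : 6d fe 20 b3 39
[3] 0x24->0x1d len=7 : ce 4b 0b da 3e c9 97
[4] 0x25->0x13 len=6 : 4b 0b da 3e c9 97
[5] 0x05->0x08 len=2 : c0 da
query mem[0x13]=0x4b, mem[0x29]=0xc9, mem[0x14]=0x0b

MEM[0x13,0x29,0x14] = 4b c9 0b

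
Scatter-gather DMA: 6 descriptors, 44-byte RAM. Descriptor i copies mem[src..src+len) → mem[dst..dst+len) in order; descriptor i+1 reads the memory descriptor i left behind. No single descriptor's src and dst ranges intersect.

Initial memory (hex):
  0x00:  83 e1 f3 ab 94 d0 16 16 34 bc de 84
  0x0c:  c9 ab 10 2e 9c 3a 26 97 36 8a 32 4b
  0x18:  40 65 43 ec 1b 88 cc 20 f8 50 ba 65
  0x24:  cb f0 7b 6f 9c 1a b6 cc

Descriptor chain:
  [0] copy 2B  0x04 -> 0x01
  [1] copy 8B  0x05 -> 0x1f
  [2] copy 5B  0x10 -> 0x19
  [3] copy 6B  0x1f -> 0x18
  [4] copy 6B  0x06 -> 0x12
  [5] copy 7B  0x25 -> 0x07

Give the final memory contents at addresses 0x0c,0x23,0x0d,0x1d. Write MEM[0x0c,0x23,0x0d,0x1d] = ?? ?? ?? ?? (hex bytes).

  after D0: wrote 2B at 0x01 = 94d0
  after D1: wrote 8B at 0x1f = d0161634bcde84c9
  after D2: wrote 5B at 0x19 = 9c3a269736
  after D3: wrote 6B at 0x18 = d0161634bcde
  after D4: wrote 6B at 0x12 = 161634bcde84
  after D5: wrote 7B at 0x07 = 84c96f9c1ab6cc
query mem[0x0c]=0xb6, mem[0x23]=0xbc, mem[0x0d]=0xcc, mem[0x1d]=0xde

MEM[0x0c,0x23,0x0d,0x1d] = b6 bc cc de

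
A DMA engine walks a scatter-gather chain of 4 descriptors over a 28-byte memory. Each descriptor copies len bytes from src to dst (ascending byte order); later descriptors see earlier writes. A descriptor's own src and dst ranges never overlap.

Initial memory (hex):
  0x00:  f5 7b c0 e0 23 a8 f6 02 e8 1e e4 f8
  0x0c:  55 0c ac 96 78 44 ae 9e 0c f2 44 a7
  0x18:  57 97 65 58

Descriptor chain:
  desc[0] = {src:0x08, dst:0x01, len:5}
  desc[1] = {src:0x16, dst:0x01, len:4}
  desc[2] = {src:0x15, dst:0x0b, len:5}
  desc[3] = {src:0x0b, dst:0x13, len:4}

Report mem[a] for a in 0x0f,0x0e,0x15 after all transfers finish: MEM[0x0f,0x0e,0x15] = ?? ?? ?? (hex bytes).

MEM[0x0f,0x0e,0x15] = 97 57 a7

  after D0: wrote 5B at 0x01 = e81ee4f855
  after D1: wrote 4B at 0x01 = 44a75797
  after D2: wrote 5B at 0x0b = f244a75797
  after D3: wrote 4B at 0x13 = f244a757
query mem[0x0f]=0x97, mem[0x0e]=0x57, mem[0x15]=0xa7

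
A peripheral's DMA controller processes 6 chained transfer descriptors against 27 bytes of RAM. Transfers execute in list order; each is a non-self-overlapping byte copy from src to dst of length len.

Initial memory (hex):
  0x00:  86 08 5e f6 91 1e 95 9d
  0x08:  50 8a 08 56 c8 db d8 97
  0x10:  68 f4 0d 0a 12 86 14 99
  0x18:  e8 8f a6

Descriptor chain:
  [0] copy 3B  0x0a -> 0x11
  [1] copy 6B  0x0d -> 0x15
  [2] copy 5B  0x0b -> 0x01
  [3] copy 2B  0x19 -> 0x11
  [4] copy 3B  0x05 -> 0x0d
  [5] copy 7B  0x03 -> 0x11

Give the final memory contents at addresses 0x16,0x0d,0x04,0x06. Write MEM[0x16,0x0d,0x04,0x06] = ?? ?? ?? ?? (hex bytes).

#0 dst[0x11+3] := {0x08,0x56,0xc8}
#1 dst[0x15+6] := {0xdb,0xd8,0x97,0x68,0x08,0x56}
#2 dst[0x01+5] := {0x56,0xc8,0xdb,0xd8,0x97}
#3 dst[0x11+2] := {0x08,0x56}
#4 dst[0x0d+3] := {0x97,0x95,0x9d}
#5 dst[0x11+7] := {0xdb,0xd8,0x97,0x95,0x9d,0x50,0x8a}
query mem[0x16]=0x50, mem[0x0d]=0x97, mem[0x04]=0xd8, mem[0x06]=0x95

MEM[0x16,0x0d,0x04,0x06] = 50 97 d8 95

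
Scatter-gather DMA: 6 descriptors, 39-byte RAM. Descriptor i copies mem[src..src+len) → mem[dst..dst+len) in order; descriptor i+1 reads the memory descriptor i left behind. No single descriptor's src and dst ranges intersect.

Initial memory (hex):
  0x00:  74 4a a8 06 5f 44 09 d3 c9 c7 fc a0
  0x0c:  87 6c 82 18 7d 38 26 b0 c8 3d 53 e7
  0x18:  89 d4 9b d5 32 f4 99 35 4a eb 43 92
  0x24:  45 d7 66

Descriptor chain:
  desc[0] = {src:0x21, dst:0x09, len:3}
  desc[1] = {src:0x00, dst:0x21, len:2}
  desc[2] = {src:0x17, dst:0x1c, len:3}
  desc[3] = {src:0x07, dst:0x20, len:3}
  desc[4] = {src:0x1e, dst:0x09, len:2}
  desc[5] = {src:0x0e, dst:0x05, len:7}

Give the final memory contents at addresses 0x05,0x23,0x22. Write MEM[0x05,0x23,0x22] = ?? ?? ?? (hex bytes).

MEM[0x05,0x23,0x22] = 82 92 eb

D0: mem[0x09..0x0b] <- [eb 43 92]
D1: mem[0x21..0x22] <- [74 4a]
D2: mem[0x1c..0x1e] <- [e7 89 d4]
D3: mem[0x20..0x22] <- [d3 c9 eb]
D4: mem[0x09..0x0a] <- [d4 35]
D5: mem[0x05..0x0b] <- [82 18 7d 38 26 b0 c8]
query mem[0x05]=0x82, mem[0x23]=0x92, mem[0x22]=0xeb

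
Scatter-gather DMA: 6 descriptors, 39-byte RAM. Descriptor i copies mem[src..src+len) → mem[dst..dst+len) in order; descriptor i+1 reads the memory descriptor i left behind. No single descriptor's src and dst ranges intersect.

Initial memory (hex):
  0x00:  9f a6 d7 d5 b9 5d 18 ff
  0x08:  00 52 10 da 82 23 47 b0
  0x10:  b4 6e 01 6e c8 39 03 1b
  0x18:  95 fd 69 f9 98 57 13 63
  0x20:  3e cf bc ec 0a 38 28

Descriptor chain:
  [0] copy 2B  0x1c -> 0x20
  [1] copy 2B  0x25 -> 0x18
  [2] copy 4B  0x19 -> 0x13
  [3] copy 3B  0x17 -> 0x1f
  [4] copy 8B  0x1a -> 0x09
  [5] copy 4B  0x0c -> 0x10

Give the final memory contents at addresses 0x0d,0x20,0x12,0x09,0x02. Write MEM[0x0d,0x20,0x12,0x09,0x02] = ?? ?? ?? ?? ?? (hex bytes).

[0] 0x1c->0x20 len=2 : 98 57
[1] 0x25->0x18 len=2 : 38 28
[2] 0x19->0x13 len=4 : 28 69 f9 98
[3] 0x17->0x1f len=3 : 1b 38 28
[4] 0x1a->0x09 len=8 : 69 f9 98 57 13 1b 38 28
[5] 0x0c->0x10 len=4 : 57 13 1b 38
query mem[0x0d]=0x13, mem[0x20]=0x38, mem[0x12]=0x1b, mem[0x09]=0x69, mem[0x02]=0xd7

MEM[0x0d,0x20,0x12,0x09,0x02] = 13 38 1b 69 d7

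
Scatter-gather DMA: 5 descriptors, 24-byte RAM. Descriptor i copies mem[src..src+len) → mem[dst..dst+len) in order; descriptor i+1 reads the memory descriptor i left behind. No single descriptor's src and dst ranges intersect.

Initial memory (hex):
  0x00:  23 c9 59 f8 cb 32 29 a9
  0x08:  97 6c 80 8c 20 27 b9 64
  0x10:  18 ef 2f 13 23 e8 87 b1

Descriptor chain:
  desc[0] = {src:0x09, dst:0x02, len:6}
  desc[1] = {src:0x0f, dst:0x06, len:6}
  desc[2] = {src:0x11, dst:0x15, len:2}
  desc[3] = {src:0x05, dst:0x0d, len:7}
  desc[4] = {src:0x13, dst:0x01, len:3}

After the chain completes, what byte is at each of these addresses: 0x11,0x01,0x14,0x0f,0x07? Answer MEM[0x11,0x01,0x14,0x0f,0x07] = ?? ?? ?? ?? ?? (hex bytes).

#0 dst[0x02+6] := {0x6c,0x80,0x8c,0x20,0x27,0xb9}
#1 dst[0x06+6] := {0x64,0x18,0xef,0x2f,0x13,0x23}
#2 dst[0x15+2] := {0xef,0x2f}
#3 dst[0x0d+7] := {0x20,0x64,0x18,0xef,0x2f,0x13,0x23}
#4 dst[0x01+3] := {0x23,0x23,0xef}
query mem[0x11]=0x2f, mem[0x01]=0x23, mem[0x14]=0x23, mem[0x0f]=0x18, mem[0x07]=0x18

MEM[0x11,0x01,0x14,0x0f,0x07] = 2f 23 23 18 18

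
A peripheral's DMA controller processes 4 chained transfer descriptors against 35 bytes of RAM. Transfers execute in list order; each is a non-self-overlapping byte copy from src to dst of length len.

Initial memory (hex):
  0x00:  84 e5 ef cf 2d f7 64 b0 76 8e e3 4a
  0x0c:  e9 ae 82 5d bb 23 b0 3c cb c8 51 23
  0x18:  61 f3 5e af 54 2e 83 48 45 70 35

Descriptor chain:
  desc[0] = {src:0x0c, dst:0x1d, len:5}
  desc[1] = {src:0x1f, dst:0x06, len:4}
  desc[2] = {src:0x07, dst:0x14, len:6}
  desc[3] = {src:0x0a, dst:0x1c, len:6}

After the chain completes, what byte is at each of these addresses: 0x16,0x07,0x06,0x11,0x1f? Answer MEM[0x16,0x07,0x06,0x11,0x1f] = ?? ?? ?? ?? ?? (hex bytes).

D0: mem[0x1d..0x21] <- [e9 ae 82 5d bb]
D1: mem[0x06..0x09] <- [82 5d bb 35]
D2: mem[0x14..0x19] <- [5d bb 35 e3 4a e9]
D3: mem[0x1c..0x21] <- [e3 4a e9 ae 82 5d]
query mem[0x16]=0x35, mem[0x07]=0x5d, mem[0x06]=0x82, mem[0x11]=0x23, mem[0x1f]=0xae

MEM[0x16,0x07,0x06,0x11,0x1f] = 35 5d 82 23 ae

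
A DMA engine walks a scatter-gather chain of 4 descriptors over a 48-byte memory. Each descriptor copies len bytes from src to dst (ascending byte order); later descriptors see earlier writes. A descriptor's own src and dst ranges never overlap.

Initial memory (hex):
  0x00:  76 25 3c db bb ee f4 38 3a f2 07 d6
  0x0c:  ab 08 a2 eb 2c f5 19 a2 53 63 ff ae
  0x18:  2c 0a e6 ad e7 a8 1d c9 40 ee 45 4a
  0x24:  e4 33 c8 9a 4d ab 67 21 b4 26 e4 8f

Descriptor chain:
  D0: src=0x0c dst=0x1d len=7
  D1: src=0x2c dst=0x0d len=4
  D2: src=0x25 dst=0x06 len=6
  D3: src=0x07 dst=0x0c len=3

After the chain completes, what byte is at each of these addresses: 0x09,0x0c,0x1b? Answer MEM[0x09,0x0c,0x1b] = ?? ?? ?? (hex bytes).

D0: mem[0x1d..0x23] <- [ab 08 a2 eb 2c f5 19]
D1: mem[0x0d..0x10] <- [b4 26 e4 8f]
D2: mem[0x06..0x0b] <- [33 c8 9a 4d ab 67]
D3: mem[0x0c..0x0e] <- [c8 9a 4d]
query mem[0x09]=0x4d, mem[0x0c]=0xc8, mem[0x1b]=0xad

MEM[0x09,0x0c,0x1b] = 4d c8 ad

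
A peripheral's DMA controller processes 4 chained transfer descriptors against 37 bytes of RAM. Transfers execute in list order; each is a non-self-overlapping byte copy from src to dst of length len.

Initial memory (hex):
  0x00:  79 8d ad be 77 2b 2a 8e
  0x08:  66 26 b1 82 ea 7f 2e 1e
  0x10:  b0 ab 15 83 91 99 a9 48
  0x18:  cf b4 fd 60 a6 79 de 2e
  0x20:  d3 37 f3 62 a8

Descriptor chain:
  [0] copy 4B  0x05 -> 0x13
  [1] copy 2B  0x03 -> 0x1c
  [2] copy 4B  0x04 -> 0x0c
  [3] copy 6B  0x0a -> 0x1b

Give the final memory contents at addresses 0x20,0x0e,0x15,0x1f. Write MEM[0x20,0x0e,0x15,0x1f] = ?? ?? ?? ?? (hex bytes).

D0: mem[0x13..0x16] <- [2b 2a 8e 66]
D1: mem[0x1c..0x1d] <- [be 77]
D2: mem[0x0c..0x0f] <- [77 2b 2a 8e]
D3: mem[0x1b..0x20] <- [b1 82 77 2b 2a 8e]
query mem[0x20]=0x8e, mem[0x0e]=0x2a, mem[0x15]=0x8e, mem[0x1f]=0x2a

MEM[0x20,0x0e,0x15,0x1f] = 8e 2a 8e 2a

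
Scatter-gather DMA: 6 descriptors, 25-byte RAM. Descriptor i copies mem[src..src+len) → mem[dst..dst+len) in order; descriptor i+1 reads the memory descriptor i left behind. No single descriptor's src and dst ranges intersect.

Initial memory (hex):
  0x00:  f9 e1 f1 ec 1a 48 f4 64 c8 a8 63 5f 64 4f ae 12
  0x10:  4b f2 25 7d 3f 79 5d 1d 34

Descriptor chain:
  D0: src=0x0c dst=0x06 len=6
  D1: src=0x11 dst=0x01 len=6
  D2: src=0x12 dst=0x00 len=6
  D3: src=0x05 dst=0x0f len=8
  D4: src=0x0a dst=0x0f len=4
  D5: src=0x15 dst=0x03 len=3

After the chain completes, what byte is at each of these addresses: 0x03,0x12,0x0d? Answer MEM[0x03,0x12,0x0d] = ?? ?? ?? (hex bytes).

MEM[0x03,0x12,0x0d] = f2 4f 4f

  after D0: wrote 6B at 0x06 = 644fae124bf2
  after D1: wrote 6B at 0x01 = f2257d3f795d
  after D2: wrote 6B at 0x00 = 257d3f795d1d
  after D3: wrote 8B at 0x0f = 1d5d4fae124bf264
  after D4: wrote 4B at 0x0f = 4bf2644f
  after D5: wrote 3B at 0x03 = f2641d
query mem[0x03]=0xf2, mem[0x12]=0x4f, mem[0x0d]=0x4f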